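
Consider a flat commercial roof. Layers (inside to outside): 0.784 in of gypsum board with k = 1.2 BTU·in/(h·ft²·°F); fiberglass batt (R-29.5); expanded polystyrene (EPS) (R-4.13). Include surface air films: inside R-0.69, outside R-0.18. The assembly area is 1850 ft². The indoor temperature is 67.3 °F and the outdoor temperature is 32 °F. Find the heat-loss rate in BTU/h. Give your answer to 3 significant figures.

0.784/1.2 = 0.6533
R_total = 0.69 + 0.6533 + 29.5 + 4.13 + 0.18 = 35.15 ft²·°F·h/BTU
Q = A·ΔT/R = 1850 × (67.3 − 32) / 35.15 = 1858 BTU/h

1860 BTU/h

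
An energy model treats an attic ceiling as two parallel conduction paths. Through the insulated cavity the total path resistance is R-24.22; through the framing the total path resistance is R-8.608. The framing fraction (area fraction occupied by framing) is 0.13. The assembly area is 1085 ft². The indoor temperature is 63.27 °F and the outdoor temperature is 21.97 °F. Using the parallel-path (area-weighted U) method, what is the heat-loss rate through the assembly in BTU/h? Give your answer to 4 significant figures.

U_eff = 0.87/24.22 + 0.13/8.608 = 0.035921 + 0.015102 = 0.051023
R_eff = 1/U_eff = 19.599 ft²·°F·h/BTU
Q = 1085 × (63.27 − 21.97) / 19.599 = 2286.4 BTU/h

2286 BTU/h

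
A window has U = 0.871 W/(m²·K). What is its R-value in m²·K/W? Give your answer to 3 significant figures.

R = 1/U = 1/0.871 = 1.148

1.15 m²·K/W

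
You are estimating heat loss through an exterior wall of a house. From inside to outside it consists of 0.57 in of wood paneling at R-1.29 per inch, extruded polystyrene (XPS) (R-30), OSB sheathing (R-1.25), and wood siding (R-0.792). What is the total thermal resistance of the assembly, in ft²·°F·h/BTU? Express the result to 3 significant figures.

0.57 × 1.29 = 0.7353
R_total = 0.7353 + 30 + 1.25 + 0.792 = 32.78 ft²·°F·h/BTU

32.8 ft²·°F·h/BTU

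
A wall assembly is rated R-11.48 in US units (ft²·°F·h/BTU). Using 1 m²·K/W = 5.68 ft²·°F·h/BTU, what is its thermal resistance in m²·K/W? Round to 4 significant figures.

2.021 m²·K/W

R_SI = 11.48/5.68 = 2.0211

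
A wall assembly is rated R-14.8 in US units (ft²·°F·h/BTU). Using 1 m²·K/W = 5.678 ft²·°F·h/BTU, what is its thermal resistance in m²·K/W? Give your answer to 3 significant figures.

R_SI = 14.8/5.678 = 2.607

2.61 m²·K/W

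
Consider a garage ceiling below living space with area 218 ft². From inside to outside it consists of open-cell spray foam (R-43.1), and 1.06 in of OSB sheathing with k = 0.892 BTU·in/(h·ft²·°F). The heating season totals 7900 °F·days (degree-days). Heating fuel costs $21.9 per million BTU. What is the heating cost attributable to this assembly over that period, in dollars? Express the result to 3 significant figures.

1.06/0.892 = 1.188
R_total = 43.1 + 1.188 = 44.29 ft²·°F·h/BTU
E = A × HDD × 24 / R = 218 × 7900 × 24 / 44.29 = 933300 BTU
Cost = 933300/10⁶ × 21.9 = $20.44

20.4 dollars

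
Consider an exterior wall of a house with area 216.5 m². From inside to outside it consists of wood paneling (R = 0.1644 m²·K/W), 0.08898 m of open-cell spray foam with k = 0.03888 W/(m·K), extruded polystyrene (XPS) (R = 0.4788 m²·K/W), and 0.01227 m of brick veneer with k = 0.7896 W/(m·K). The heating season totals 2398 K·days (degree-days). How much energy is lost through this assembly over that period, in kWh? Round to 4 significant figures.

4228 kWh

0.08898/0.03888 = 2.2886
0.01227/0.7896 = 0.01554
R_total = 0.1644 + 2.2886 + 0.4788 + 0.01554 = 2.9473 m²·K/W
E = A × HDD × 24 / R / 1000 = 216.5 × 2398 × 24 / 2.9473 / 1000 = 4227.6 kWh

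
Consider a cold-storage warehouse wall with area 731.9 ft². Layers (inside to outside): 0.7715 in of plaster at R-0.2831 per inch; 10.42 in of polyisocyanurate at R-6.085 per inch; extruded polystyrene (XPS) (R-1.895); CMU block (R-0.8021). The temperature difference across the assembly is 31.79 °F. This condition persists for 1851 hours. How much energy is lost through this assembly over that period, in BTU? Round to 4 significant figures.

649400 BTU

0.7715 × 0.2831 = 0.21841
10.42 × 6.085 = 63.406
R_total = 0.21841 + 63.406 + 1.895 + 0.8021 = 66.321 ft²·°F·h/BTU
Q = 731.9 × 31.79 / 66.321 = 350.82 BTU/h
E = 350.82 × 1851 = 649380 BTU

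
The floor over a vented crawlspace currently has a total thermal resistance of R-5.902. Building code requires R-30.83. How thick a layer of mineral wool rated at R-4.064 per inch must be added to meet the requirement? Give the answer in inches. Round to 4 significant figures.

ΔR = 30.83 − 5.902 = 24.928 ft²·°F·h/BTU
L = ΔR / (R/in) = 24.928/4.064 = 6.1339 in

6.134 in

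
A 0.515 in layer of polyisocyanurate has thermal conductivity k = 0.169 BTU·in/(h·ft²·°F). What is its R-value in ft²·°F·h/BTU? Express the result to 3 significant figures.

R = L/k = 0.515/0.169 = 3.047 ft²·°F·h/BTU

3.05 ft²·°F·h/BTU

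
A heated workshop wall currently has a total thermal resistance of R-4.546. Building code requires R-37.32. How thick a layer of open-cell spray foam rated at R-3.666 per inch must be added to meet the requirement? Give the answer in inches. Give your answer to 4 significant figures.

8.940 in

ΔR = 37.32 − 4.546 = 32.774 ft²·°F·h/BTU
L = ΔR / (R/in) = 32.774/3.666 = 8.94 in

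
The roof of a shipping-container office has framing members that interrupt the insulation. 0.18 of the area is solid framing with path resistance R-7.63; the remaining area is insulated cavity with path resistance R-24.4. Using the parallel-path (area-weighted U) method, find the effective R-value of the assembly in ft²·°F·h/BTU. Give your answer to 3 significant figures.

U_eff = 0.82/24.4 + 0.18/7.63 = 0.03361 + 0.02359 = 0.0572
R_eff = 1/U_eff = 17.48 ft²·°F·h/BTU

17.5 ft²·°F·h/BTU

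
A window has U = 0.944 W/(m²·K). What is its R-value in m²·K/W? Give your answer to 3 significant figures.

R = 1/U = 1/0.944 = 1.059

1.06 m²·K/W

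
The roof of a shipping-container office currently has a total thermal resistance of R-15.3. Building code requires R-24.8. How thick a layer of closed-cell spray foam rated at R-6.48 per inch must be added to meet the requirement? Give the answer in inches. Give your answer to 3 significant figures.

1.47 in

ΔR = 24.8 − 15.3 = 9.5 ft²·°F·h/BTU
L = ΔR / (R/in) = 9.5/6.48 = 1.466 in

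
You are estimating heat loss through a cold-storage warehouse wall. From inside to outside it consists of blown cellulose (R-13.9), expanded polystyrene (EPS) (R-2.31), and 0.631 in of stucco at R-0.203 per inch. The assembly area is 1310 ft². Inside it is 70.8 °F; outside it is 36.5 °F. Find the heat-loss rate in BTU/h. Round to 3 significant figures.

0.631 × 0.203 = 0.1281
R_total = 13.9 + 2.31 + 0.1281 = 16.34 ft²·°F·h/BTU
Q = A·ΔT/R = 1310 × (70.8 − 36.5) / 16.34 = 2750 BTU/h

2750 BTU/h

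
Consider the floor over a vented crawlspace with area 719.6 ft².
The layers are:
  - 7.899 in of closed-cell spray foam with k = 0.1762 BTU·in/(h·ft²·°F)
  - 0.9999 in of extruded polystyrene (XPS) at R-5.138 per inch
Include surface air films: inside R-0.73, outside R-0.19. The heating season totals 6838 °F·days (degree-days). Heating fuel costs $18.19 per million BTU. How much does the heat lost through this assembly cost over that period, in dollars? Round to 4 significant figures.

7.899/0.1762 = 44.83
0.9999 × 5.138 = 5.1375
R_total = 0.73 + 44.83 + 5.1375 + 0.19 = 50.887 ft²·°F·h/BTU
E = A × HDD × 24 / R = 719.6 × 6838 × 24 / 50.887 = 2320700 BTU
Cost = 2320700/10⁶ × 18.19 = $42.214

42.21 dollars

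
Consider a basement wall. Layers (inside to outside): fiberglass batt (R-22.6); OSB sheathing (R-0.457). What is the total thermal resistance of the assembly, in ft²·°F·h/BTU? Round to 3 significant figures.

23.1 ft²·°F·h/BTU

R_total = 22.6 + 0.457 = 23.06 ft²·°F·h/BTU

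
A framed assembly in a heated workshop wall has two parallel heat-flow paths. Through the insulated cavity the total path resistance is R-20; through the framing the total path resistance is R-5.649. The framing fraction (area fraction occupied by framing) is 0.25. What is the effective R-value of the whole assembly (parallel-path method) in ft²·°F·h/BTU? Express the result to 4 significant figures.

U_eff = 0.75/20 + 0.25/5.649 = 0.0375 + 0.044256 = 0.081756
R_eff = 1/U_eff = 12.232 ft²·°F·h/BTU

12.23 ft²·°F·h/BTU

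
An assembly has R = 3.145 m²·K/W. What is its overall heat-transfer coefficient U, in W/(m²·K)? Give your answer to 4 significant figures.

U = 1/R = 1/3.145 = 0.31797

0.3180 W/(m²·K)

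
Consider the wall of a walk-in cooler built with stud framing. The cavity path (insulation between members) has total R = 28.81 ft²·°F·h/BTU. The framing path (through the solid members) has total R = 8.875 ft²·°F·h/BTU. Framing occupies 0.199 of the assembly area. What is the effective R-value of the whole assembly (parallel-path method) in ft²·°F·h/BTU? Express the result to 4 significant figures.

19.91 ft²·°F·h/BTU

U_eff = 0.801/28.81 + 0.199/8.875 = 0.027803 + 0.022423 = 0.050225
R_eff = 1/U_eff = 19.91 ft²·°F·h/BTU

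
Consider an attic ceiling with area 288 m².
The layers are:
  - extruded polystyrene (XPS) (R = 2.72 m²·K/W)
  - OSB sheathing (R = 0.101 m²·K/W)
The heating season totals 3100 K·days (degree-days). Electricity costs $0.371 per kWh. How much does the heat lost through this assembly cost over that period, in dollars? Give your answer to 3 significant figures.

2820 dollars

R_total = 2.72 + 0.101 = 2.821 m²·K/W
E = A × HDD × 24 / R / 1000 = 288 × 3100 × 24 / 2.821 / 1000 = 7596 kWh
Cost = 7596 × 0.371 = $2818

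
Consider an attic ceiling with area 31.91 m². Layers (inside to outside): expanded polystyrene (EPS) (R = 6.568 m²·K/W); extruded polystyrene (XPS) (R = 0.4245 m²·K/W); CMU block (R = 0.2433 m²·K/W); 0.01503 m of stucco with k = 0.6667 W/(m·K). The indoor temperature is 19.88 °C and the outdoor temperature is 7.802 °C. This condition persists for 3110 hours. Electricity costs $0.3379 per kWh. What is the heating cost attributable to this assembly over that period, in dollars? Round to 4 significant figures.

55.80 dollars

0.01503/0.6667 = 0.022544
R_total = 6.568 + 0.4245 + 0.2433 + 0.022544 = 7.2583 m²·K/W
Q = 31.91 × (19.88 − 7.802) / 7.2583 = 53.099 W
E = 53.099 W × 3110 h / 1000 = 165.14 kWh
Cost = 165.14 × 0.3379 = $55.8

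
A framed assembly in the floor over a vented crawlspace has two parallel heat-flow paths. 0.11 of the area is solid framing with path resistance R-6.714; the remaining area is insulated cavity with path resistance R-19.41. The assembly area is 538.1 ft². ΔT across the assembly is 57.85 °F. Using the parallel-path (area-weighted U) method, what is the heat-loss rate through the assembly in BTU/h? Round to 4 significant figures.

U_eff = 0.89/19.41 + 0.11/6.714 = 0.045853 + 0.016384 = 0.062236
R_eff = 1/U_eff = 16.068 ft²·°F·h/BTU
Q = 538.1 × 57.85 / 16.068 = 1937.4 BTU/h

1937 BTU/h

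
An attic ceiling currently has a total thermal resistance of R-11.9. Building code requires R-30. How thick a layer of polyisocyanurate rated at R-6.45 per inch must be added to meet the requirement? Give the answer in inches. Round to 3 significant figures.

2.81 in

ΔR = 30 − 11.9 = 18.1 ft²·°F·h/BTU
L = ΔR / (R/in) = 18.1/6.45 = 2.806 in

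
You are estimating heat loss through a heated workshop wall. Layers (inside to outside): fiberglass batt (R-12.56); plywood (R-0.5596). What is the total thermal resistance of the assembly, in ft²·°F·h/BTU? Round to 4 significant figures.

13.12 ft²·°F·h/BTU

R_total = 12.56 + 0.5596 = 13.12 ft²·°F·h/BTU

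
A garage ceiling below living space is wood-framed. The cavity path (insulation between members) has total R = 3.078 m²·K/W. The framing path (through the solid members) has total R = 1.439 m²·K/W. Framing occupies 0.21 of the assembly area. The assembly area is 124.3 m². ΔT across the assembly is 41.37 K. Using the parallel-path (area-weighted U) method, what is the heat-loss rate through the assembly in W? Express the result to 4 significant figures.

U_eff = 0.79/3.078 + 0.21/1.439 = 0.25666 + 0.14593 = 0.40259
R_eff = 1/U_eff = 2.4839 m²·K/W
Q = 124.3 × 41.37 / 2.4839 = 2070.3 W

2070 W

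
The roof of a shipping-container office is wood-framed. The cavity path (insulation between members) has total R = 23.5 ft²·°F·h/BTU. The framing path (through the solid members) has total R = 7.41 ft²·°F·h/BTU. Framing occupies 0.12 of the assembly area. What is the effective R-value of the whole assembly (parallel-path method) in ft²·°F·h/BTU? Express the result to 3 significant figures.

18.6 ft²·°F·h/BTU

U_eff = 0.88/23.5 + 0.12/7.41 = 0.03745 + 0.01619 = 0.05364
R_eff = 1/U_eff = 18.64 ft²·°F·h/BTU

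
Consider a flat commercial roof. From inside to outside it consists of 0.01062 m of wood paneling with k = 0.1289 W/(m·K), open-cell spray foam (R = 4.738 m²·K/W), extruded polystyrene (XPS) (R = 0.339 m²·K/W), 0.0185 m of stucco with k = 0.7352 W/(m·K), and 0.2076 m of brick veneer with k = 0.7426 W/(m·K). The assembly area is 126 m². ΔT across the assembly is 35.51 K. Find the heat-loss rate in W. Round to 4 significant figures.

818.8 W

0.01062/0.1289 = 0.082389
0.0185/0.7352 = 0.025163
0.2076/0.7426 = 0.27956
R_total = 0.082389 + 4.738 + 0.339 + 0.025163 + 0.27956 = 5.4641 m²·K/W
Q = A·ΔT/R = 126 × 35.51 / 5.4641 = 818.85 W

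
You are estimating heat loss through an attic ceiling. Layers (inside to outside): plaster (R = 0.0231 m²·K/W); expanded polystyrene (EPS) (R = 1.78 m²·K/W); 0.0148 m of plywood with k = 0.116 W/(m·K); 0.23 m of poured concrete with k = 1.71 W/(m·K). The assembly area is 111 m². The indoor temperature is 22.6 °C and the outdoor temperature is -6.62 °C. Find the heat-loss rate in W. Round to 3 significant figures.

1570 W

0.0148/0.116 = 0.1276
0.23/1.71 = 0.1345
R_total = 0.0231 + 1.78 + 0.1276 + 0.1345 = 2.065 m²·K/W
Q = A·ΔT/R = 111 × (22.6 − (-6.62)) / 2.065 = 1571 W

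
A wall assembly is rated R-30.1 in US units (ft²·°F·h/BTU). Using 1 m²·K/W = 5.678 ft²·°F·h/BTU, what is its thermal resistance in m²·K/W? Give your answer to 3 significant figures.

R_SI = 30.1/5.678 = 5.301

5.30 m²·K/W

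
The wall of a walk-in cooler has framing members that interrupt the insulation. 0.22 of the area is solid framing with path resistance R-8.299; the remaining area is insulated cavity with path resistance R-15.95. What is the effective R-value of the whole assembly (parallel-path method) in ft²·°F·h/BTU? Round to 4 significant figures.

13.26 ft²·°F·h/BTU

U_eff = 0.78/15.95 + 0.22/8.299 = 0.048903 + 0.026509 = 0.075412
R_eff = 1/U_eff = 13.26 ft²·°F·h/BTU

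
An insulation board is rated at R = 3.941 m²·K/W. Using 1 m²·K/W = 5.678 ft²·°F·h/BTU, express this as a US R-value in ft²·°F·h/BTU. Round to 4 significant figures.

R_US = 3.941 × 5.678 = 22.377

22.38 ft²·°F·h/BTU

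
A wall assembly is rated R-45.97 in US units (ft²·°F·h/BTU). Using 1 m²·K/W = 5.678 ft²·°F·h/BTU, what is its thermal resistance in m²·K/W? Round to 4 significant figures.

R_SI = 45.97/5.678 = 8.0962

8.096 m²·K/W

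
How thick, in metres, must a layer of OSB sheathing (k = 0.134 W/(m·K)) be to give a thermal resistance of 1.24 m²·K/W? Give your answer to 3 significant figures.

L = R·k = 1.24 × 0.134 = 0.1662 m

0.166 m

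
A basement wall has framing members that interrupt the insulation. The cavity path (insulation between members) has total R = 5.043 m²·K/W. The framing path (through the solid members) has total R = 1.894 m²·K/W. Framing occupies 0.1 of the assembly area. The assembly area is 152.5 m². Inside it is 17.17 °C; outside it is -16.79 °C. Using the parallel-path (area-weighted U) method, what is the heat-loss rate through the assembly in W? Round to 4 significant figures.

1198 W

U_eff = 0.9/5.043 + 0.1/1.894 = 0.17847 + 0.052798 = 0.23126
R_eff = 1/U_eff = 4.3241 m²·K/W
Q = 152.5 × (17.17 − (-16.79)) / 4.3241 = 1197.7 W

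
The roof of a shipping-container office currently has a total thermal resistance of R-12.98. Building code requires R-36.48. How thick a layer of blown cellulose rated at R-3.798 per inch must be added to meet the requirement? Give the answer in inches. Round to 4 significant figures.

6.187 in

ΔR = 36.48 − 12.98 = 23.5 ft²·°F·h/BTU
L = ΔR / (R/in) = 23.5/3.798 = 6.1875 in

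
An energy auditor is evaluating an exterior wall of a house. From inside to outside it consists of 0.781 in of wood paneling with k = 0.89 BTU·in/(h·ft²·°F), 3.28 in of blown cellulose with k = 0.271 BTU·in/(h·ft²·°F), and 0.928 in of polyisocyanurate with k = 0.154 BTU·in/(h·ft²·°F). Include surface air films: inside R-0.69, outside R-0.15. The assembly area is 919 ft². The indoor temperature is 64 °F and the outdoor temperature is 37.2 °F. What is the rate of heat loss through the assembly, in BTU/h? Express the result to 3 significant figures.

0.781/0.89 = 0.8775
3.28/0.271 = 12.1
0.928/0.154 = 6.026
R_total = 0.69 + 0.8775 + 12.1 + 6.026 + 0.15 = 19.85 ft²·°F·h/BTU
Q = A·ΔT/R = 919 × (64 − 37.2) / 19.85 = 1241 BTU/h

1240 BTU/h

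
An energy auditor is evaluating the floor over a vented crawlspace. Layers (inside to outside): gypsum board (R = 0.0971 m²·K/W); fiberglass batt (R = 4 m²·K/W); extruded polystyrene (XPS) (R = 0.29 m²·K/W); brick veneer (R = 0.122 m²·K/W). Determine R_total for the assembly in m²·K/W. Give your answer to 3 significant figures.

R_total = 0.0971 + 4 + 0.29 + 0.122 = 4.509 m²·K/W

4.51 m²·K/W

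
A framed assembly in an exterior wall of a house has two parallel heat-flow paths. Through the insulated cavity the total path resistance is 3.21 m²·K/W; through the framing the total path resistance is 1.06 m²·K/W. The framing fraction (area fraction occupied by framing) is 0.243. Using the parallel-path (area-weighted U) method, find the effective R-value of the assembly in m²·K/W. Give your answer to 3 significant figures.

U_eff = 0.757/3.21 + 0.243/1.06 = 0.2358 + 0.2292 = 0.4651
R_eff = 1/U_eff = 2.15 m²·K/W

2.15 m²·K/W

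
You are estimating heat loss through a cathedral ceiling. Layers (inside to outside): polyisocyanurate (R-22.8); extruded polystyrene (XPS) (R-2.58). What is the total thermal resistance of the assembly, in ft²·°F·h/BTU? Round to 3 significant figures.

25.4 ft²·°F·h/BTU

R_total = 22.8 + 2.58 = 25.38 ft²·°F·h/BTU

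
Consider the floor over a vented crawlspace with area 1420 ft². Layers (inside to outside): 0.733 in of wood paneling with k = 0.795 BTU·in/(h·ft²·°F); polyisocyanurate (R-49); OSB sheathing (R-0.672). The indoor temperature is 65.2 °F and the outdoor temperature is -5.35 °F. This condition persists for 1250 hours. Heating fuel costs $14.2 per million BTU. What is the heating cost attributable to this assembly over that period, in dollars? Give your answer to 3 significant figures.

35.1 dollars

0.733/0.795 = 0.922
R_total = 0.922 + 49 + 0.672 = 50.59 ft²·°F·h/BTU
Q = 1420 × (65.2 − (-5.35)) / 50.59 = 1980 BTU/h
E = 1980 × 1250 = 2475000 BTU
Cost = 2475000/10⁶ × 14.2 = $35.15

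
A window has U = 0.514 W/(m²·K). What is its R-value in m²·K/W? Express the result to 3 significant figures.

1.95 m²·K/W

R = 1/U = 1/0.514 = 1.946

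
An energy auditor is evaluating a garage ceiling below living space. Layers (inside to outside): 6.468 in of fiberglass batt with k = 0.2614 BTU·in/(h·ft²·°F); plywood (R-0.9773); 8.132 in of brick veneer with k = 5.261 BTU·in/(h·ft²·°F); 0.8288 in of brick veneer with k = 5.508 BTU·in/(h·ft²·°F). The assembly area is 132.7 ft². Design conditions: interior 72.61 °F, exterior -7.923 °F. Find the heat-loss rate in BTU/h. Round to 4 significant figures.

389.8 BTU/h

6.468/0.2614 = 24.744
8.132/5.261 = 1.5457
0.8288/5.508 = 0.15047
R_total = 24.744 + 0.9773 + 1.5457 + 0.15047 = 27.417 ft²·°F·h/BTU
Q = A·ΔT/R = 132.7 × (72.61 − (-7.923)) / 27.417 = 389.78 BTU/h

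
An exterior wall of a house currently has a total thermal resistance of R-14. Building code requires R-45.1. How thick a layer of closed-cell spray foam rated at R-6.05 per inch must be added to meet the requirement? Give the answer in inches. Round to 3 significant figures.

ΔR = 45.1 − 14 = 31.1 ft²·°F·h/BTU
L = ΔR / (R/in) = 31.1/6.05 = 5.14 in

5.14 in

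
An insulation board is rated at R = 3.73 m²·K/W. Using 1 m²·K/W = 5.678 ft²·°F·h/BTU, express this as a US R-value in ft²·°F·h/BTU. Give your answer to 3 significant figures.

R_US = 3.73 × 5.678 = 21.18

21.2 ft²·°F·h/BTU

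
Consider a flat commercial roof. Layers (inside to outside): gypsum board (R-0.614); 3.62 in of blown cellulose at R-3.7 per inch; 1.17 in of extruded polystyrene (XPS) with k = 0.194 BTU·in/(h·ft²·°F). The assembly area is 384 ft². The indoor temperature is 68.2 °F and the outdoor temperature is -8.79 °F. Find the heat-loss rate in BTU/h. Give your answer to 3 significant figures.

1480 BTU/h

3.62 × 3.7 = 13.39
1.17/0.194 = 6.031
R_total = 0.614 + 13.39 + 6.031 = 20.04 ft²·°F·h/BTU
Q = A·ΔT/R = 384 × (68.2 − (-8.79)) / 20.04 = 1475 BTU/h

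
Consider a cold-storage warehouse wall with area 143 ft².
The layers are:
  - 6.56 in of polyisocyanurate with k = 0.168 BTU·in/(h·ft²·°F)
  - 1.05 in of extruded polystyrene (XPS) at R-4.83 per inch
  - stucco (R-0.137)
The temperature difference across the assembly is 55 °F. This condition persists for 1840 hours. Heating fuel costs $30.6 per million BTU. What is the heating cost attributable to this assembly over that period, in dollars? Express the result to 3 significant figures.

10.0 dollars

6.56/0.168 = 39.05
1.05 × 4.83 = 5.072
R_total = 39.05 + 5.072 + 0.137 = 44.26 ft²·°F·h/BTU
Q = 143 × 55 / 44.26 = 177.7 BTU/h
E = 177.7 × 1840 = 327000 BTU
Cost = 327000/10⁶ × 30.6 = $10.01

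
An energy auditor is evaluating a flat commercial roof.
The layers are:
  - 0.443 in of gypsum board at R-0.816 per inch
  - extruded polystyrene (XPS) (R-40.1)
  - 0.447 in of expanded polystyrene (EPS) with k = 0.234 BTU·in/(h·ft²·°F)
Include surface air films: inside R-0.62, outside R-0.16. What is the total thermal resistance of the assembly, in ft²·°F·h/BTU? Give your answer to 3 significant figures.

43.2 ft²·°F·h/BTU

0.443 × 0.816 = 0.3615
0.447/0.234 = 1.91
R_total = 0.62 + 0.3615 + 40.1 + 1.91 + 0.16 = 43.15 ft²·°F·h/BTU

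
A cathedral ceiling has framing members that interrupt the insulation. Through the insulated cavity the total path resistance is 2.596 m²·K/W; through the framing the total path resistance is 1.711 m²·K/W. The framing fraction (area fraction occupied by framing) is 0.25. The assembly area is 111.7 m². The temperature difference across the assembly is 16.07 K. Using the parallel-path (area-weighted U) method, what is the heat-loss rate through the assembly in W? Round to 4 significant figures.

780.9 W

U_eff = 0.75/2.596 + 0.25/1.711 = 0.28891 + 0.14611 = 0.43502
R_eff = 1/U_eff = 2.2987 m²·K/W
Q = 111.7 × 16.07 / 2.2987 = 780.87 W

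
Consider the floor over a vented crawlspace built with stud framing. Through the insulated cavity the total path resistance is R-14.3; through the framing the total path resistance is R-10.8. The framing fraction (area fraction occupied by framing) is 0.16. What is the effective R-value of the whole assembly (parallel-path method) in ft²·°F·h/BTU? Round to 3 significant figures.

13.6 ft²·°F·h/BTU

U_eff = 0.84/14.3 + 0.16/10.8 = 0.05874 + 0.01481 = 0.07356
R_eff = 1/U_eff = 13.6 ft²·°F·h/BTU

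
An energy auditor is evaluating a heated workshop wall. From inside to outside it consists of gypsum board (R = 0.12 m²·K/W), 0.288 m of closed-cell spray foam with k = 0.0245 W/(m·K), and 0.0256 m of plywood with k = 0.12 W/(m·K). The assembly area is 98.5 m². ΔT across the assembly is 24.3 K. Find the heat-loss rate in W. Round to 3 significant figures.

0.288/0.0245 = 11.76
0.0256/0.12 = 0.2133
R_total = 0.12 + 11.76 + 0.2133 = 12.09 m²·K/W
Q = A·ΔT/R = 98.5 × 24.3 / 12.09 = 198 W

198 W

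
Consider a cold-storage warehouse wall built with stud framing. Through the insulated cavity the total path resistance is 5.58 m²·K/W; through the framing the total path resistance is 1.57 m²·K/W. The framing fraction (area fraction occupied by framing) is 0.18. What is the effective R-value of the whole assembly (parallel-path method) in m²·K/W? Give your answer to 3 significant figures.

3.82 m²·K/W

U_eff = 0.82/5.58 + 0.18/1.57 = 0.147 + 0.1146 = 0.2616
R_eff = 1/U_eff = 3.823 m²·K/W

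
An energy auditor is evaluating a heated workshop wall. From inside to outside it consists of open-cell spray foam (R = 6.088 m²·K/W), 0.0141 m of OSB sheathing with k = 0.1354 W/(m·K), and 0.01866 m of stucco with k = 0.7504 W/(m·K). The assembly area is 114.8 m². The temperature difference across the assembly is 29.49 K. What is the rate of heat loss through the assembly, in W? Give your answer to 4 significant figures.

0.0141/0.1354 = 0.10414
0.01866/0.7504 = 0.024867
R_total = 6.088 + 0.10414 + 0.024867 = 6.217 m²·K/W
Q = A·ΔT/R = 114.8 × 29.49 / 6.217 = 544.55 W

544.5 W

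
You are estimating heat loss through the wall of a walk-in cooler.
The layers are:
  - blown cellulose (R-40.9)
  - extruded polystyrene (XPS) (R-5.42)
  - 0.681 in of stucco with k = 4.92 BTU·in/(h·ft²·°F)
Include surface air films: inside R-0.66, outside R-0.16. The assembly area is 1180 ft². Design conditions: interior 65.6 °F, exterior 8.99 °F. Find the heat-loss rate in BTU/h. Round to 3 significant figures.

0.681/4.92 = 0.1384
R_total = 0.66 + 40.9 + 5.42 + 0.1384 + 0.16 = 47.28 ft²·°F·h/BTU
Q = A·ΔT/R = 1180 × (65.6 − 8.99) / 47.28 = 1413 BTU/h

1410 BTU/h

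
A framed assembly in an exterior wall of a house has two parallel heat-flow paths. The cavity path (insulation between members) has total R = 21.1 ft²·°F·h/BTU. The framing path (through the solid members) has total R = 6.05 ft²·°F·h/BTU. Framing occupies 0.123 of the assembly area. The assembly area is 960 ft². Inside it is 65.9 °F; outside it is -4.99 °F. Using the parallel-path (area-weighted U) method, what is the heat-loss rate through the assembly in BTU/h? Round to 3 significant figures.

4210 BTU/h

U_eff = 0.877/21.1 + 0.123/6.05 = 0.04156 + 0.02033 = 0.06189
R_eff = 1/U_eff = 16.16 ft²·°F·h/BTU
Q = 960 × (65.9 − (-4.99)) / 16.16 = 4212 BTU/h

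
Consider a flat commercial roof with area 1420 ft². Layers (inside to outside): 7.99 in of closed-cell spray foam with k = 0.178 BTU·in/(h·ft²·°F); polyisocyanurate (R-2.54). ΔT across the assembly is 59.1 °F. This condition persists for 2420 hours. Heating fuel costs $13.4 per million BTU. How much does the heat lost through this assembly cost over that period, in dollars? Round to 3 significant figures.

7.99/0.178 = 44.89
R_total = 44.89 + 2.54 = 47.43 ft²·°F·h/BTU
Q = 1420 × 59.1 / 47.43 = 1769 BTU/h
E = 1769 × 2420 = 4282000 BTU
Cost = 4282000/10⁶ × 13.4 = $57.38

57.4 dollars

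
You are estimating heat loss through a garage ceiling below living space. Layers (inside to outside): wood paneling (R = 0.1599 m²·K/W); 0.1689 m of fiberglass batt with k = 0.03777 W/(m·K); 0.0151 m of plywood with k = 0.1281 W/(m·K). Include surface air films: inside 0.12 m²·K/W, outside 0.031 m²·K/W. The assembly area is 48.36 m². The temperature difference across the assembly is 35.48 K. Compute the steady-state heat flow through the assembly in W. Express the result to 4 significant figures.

0.1689/0.03777 = 4.4718
0.0151/0.1281 = 0.11788
R_total = 0.12 + 0.1599 + 4.4718 + 0.11788 + 0.031 = 4.9006 m²·K/W
Q = A·ΔT/R = 48.36 × 35.48 / 4.9006 = 350.12 W

350.1 W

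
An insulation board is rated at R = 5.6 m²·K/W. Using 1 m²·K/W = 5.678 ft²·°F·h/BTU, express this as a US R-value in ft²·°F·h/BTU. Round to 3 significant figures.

31.8 ft²·°F·h/BTU

R_US = 5.6 × 5.678 = 31.8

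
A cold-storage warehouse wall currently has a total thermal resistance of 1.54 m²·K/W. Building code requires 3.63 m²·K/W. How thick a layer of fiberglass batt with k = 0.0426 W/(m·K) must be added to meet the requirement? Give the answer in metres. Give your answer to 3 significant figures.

ΔR = 3.63 − 1.54 = 2.09 m²·K/W
L = ΔR × k = 2.09 × 0.0426 = 0.08903 m

0.0890 m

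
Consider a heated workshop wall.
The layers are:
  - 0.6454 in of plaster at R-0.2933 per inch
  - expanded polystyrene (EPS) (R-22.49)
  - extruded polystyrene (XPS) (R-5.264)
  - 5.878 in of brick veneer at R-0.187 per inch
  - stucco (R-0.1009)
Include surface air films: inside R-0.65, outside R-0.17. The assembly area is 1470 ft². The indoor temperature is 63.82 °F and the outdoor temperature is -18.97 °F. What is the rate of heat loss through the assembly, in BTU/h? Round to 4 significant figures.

0.6454 × 0.2933 = 0.1893
5.878 × 0.187 = 1.0992
R_total = 0.65 + 0.1893 + 22.49 + 5.264 + 1.0992 + 0.1009 + 0.17 = 29.963 ft²·°F·h/BTU
Q = A·ΔT/R = 1470 × (63.82 − (-18.97)) / 29.963 = 4061.7 BTU/h

4062 BTU/h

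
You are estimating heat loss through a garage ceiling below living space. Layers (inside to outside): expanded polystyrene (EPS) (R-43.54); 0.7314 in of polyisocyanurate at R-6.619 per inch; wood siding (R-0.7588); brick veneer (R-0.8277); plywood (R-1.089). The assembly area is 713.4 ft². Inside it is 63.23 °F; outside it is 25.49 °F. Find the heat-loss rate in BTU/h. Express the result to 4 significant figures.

527.3 BTU/h

0.7314 × 6.619 = 4.8411
R_total = 43.54 + 4.8411 + 0.7588 + 0.8277 + 1.089 = 51.057 ft²·°F·h/BTU
Q = A·ΔT/R = 713.4 × (63.23 − 25.49) / 51.057 = 527.33 BTU/h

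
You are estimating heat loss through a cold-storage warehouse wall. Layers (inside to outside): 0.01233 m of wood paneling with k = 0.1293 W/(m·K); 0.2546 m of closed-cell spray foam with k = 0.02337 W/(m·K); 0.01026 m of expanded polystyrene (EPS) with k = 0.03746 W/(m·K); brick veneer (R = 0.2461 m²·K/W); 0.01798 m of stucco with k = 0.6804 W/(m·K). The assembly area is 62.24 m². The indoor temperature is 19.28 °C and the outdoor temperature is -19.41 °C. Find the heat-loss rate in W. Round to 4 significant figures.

0.01233/0.1293 = 0.09536
0.2546/0.02337 = 10.894
0.01026/0.03746 = 0.27389
0.01798/0.6804 = 0.026426
R_total = 0.09536 + 10.894 + 0.27389 + 0.2461 + 0.026426 = 11.536 m²·K/W
Q = A·ΔT/R = 62.24 × (19.28 − (-19.41)) / 11.536 = 208.74 W

208.7 W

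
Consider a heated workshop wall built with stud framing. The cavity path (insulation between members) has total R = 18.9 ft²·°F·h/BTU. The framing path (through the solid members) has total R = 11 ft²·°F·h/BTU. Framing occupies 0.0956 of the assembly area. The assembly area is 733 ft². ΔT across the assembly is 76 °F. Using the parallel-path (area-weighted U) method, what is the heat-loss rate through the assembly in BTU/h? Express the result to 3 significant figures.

3150 BTU/h

U_eff = 0.9044/18.9 + 0.0956/11 = 0.04785 + 0.008691 = 0.05654
R_eff = 1/U_eff = 17.69 ft²·°F·h/BTU
Q = 733 × 76 / 17.69 = 3150 BTU/h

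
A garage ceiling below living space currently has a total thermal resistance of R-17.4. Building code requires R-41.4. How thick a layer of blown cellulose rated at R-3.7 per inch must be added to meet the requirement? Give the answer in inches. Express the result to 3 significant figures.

ΔR = 41.4 − 17.4 = 24 ft²·°F·h/BTU
L = ΔR / (R/in) = 24/3.7 = 6.486 in

6.49 in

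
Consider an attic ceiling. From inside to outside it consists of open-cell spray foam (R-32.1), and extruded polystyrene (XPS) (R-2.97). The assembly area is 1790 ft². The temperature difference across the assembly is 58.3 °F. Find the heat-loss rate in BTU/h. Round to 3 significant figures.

R_total = 32.1 + 2.97 = 35.07 ft²·°F·h/BTU
Q = A·ΔT/R = 1790 × 58.3 / 35.07 = 2976 BTU/h

2980 BTU/h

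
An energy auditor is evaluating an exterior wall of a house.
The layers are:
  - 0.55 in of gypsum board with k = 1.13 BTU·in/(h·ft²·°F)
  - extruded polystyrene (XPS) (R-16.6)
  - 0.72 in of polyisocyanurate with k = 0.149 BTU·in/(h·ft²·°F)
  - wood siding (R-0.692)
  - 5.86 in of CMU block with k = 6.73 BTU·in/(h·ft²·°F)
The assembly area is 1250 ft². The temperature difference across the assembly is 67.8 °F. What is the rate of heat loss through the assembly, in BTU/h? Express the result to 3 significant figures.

0.55/1.13 = 0.4867
0.72/0.149 = 4.832
5.86/6.73 = 0.8707
R_total = 0.4867 + 16.6 + 4.832 + 0.692 + 0.8707 = 23.48 ft²·°F·h/BTU
Q = A·ΔT/R = 1250 × 67.8 / 23.48 = 3609 BTU/h

3610 BTU/h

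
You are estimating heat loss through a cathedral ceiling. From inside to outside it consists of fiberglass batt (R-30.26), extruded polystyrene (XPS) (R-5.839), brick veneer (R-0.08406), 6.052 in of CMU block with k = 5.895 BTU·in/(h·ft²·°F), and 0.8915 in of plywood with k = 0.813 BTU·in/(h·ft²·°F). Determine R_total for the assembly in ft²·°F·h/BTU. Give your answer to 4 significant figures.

38.31 ft²·°F·h/BTU

6.052/5.895 = 1.0266
0.8915/0.813 = 1.0966
R_total = 30.26 + 5.839 + 0.08406 + 1.0266 + 1.0966 = 38.306 ft²·°F·h/BTU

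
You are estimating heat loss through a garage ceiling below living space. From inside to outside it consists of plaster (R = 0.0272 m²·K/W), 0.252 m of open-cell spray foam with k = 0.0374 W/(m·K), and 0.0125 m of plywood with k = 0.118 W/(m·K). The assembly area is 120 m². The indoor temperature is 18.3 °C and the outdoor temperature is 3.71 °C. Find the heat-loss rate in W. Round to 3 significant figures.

255 W

0.252/0.0374 = 6.738
0.0125/0.118 = 0.1059
R_total = 0.0272 + 6.738 + 0.1059 = 6.871 m²·K/W
Q = A·ΔT/R = 120 × (18.3 − 3.71) / 6.871 = 254.8 W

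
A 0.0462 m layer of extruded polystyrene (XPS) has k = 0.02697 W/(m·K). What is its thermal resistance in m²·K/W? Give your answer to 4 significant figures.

1.713 m²·K/W

R = L/k = 0.0462/0.02697 = 1.713 m²·K/W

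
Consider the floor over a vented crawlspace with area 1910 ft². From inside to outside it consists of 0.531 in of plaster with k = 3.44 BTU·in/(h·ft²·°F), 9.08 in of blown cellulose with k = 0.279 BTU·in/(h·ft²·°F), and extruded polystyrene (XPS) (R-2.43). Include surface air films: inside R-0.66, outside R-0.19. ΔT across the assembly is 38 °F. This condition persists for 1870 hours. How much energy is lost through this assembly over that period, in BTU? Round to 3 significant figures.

3770000 BTU

0.531/3.44 = 0.1544
9.08/0.279 = 32.54
R_total = 0.66 + 0.1544 + 32.54 + 2.43 + 0.19 = 35.98 ft²·°F·h/BTU
Q = 1910 × 38 / 35.98 = 2017 BTU/h
E = 2017 × 1870 = 3772000 BTU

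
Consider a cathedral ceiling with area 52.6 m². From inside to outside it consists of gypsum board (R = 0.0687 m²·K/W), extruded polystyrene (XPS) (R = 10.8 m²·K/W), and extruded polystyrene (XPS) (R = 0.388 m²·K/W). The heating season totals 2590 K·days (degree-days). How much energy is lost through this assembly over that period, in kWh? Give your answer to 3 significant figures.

R_total = 0.0687 + 10.8 + 0.388 = 11.26 m²·K/W
E = A × HDD × 24 / R / 1000 = 52.6 × 2590 × 24 / 11.26 / 1000 = 290.5 kWh

290 kWh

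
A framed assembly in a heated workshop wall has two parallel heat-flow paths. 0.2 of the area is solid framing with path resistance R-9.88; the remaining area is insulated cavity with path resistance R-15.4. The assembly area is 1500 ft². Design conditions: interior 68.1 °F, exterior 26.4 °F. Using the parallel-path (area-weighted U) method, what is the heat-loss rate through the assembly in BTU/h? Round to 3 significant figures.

U_eff = 0.8/15.4 + 0.2/9.88 = 0.05195 + 0.02024 = 0.07219
R_eff = 1/U_eff = 13.85 ft²·°F·h/BTU
Q = 1500 × (68.1 − 26.4) / 13.85 = 4516 BTU/h

4520 BTU/h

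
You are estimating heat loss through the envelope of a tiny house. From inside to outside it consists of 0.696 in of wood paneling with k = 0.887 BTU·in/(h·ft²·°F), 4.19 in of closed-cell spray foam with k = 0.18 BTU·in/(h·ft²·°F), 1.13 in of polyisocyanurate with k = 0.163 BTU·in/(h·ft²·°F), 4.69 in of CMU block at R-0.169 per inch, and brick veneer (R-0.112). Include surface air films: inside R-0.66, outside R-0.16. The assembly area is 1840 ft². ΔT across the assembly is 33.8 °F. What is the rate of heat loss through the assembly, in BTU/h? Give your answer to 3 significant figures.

0.696/0.887 = 0.7847
4.19/0.18 = 23.28
1.13/0.163 = 6.933
4.69 × 0.169 = 0.7926
R_total = 0.66 + 0.7847 + 23.28 + 6.933 + 0.7926 + 0.112 + 0.16 = 32.72 ft²·°F·h/BTU
Q = A·ΔT/R = 1840 × 33.8 / 32.72 = 1901 BTU/h

1900 BTU/h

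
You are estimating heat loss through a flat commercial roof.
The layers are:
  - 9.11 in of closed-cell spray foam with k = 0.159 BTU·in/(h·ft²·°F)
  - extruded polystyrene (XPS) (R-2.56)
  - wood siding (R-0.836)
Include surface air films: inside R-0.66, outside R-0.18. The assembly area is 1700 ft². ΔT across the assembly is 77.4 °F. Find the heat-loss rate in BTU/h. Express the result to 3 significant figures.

2140 BTU/h

9.11/0.159 = 57.3
R_total = 0.66 + 57.3 + 2.56 + 0.836 + 0.18 = 61.53 ft²·°F·h/BTU
Q = A·ΔT/R = 1700 × 77.4 / 61.53 = 2138 BTU/h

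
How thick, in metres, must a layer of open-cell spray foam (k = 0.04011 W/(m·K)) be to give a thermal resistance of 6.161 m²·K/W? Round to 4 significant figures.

L = R·k = 6.161 × 0.04011 = 0.24712 m

0.2471 m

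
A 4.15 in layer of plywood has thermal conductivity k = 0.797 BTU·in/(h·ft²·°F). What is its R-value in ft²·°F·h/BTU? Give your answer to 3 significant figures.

R = L/k = 4.15/0.797 = 5.207 ft²·°F·h/BTU

5.21 ft²·°F·h/BTU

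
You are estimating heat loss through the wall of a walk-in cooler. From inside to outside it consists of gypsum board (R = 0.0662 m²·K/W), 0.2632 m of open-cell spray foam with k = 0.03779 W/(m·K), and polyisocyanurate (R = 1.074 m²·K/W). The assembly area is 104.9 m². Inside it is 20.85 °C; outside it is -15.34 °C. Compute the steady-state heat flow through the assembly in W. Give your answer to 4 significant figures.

0.2632/0.03779 = 6.9648
R_total = 0.0662 + 6.9648 + 1.074 = 8.105 m²·K/W
Q = A·ΔT/R = 104.9 × (20.85 − (-15.34)) / 8.105 = 468.39 W

468.4 W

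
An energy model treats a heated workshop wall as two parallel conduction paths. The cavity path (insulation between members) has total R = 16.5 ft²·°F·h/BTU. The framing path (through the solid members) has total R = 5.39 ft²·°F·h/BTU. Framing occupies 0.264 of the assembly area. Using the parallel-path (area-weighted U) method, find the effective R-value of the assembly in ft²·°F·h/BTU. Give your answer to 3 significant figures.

10.7 ft²·°F·h/BTU

U_eff = 0.736/16.5 + 0.264/5.39 = 0.04461 + 0.04898 = 0.09359
R_eff = 1/U_eff = 10.69 ft²·°F·h/BTU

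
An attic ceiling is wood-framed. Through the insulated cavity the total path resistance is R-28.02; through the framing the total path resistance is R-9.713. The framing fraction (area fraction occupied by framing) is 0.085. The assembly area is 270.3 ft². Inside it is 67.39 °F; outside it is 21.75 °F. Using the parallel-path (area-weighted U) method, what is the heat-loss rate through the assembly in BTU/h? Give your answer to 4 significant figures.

U_eff = 0.915/28.02 + 0.085/9.713 = 0.032655 + 0.0087512 = 0.041406
R_eff = 1/U_eff = 24.151 ft²·°F·h/BTU
Q = 270.3 × (67.39 − 21.75) / 24.151 = 510.81 BTU/h

510.8 BTU/h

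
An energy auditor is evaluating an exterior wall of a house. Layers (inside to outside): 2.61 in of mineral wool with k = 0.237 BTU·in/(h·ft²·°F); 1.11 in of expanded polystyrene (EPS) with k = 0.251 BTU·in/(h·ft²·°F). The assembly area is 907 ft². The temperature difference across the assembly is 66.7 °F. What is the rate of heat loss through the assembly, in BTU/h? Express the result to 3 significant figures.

3920 BTU/h

2.61/0.237 = 11.01
1.11/0.251 = 4.422
R_total = 11.01 + 4.422 = 15.43 ft²·°F·h/BTU
Q = A·ΔT/R = 907 × 66.7 / 15.43 = 3919 BTU/h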